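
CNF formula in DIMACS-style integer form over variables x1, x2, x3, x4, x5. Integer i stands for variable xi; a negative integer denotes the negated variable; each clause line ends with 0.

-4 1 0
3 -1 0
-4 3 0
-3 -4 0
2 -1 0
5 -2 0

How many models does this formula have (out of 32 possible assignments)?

Case analysis on x1 and x3:
  x1=T, x3=T: remaining (x2,x4,x5) ∈ {(T,F,T)} — 1.
  x1=T, x3=F: a clause becomes empty — 0.
  x1=F, x3=T: remaining (x2,x4,x5) ∈ {(F,F,F); (F,F,T); (T,F,T)} — 3.
  x1=F, x3=F: remaining (x2,x4,x5) ∈ {(F,F,F); (F,F,T); (T,F,T)} — 3.
Total: 1 + 0 + 3 + 3 = 7.

7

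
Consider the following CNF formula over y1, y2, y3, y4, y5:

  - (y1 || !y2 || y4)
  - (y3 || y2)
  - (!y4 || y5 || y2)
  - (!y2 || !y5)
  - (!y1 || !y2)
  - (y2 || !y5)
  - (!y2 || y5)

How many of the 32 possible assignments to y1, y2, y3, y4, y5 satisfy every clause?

2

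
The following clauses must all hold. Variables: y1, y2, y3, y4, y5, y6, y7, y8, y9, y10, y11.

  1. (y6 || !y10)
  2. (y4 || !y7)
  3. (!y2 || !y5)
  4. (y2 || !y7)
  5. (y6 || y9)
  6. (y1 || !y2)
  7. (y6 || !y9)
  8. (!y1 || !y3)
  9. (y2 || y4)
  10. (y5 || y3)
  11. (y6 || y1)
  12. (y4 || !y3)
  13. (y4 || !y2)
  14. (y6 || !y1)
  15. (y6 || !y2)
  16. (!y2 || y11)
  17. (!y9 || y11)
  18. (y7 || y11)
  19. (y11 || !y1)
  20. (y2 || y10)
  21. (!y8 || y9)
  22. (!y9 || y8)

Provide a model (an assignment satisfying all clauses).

y4 occurs only positively in the remaining clauses — set y4 = True.
Pure literal: y6 appears only positively; assign y6 = True.
Branch on y1: take y1 = False.
  then y2 is forced to False.
  then y7 is forced to False.
  then y11 is forced to True.
  then y10 is forced to True.
For the remaining variables, y3 = True, y5 = False, y8 = False, y9 = False works.
Every clause has at least one true literal under this assignment.
Check each clause:
  1. (!y10 || y6) — y6 is true.
  2. (y4 || !y7) — !y7 is true.
  3. (!y5 || !y2) — !y5 is true.
  4. (y2 || !y7) — !y7 is true.
  5. (y6 || y9) — y6 is true.
  6. (!y2 || y1) — !y2 is true.
  7. (y6 || !y9) — y6 is true.
  8. (!y1 || !y3) — !y1 is true.
  9. (y2 || y4) — y4 is true.
  10. (y3 || y5) — y3 is true.
  11. (y6 || y1) — y6 is true.
  12. (!y3 || y4) — y4 is true.
  13. (!y2 || y4) — y4 is true.
  14. (!y1 || y6) — !y1 is true.
  15. (y6 || !y2) — y6 is true.
  16. (y11 || !y2) — y11 is true.
  17. (y11 || !y9) — y11 is true.
  18. (y11 || y7) — y11 is true.
  19. (y11 || !y1) — y11 is true.
  20. (y10 || y2) — y10 is true.
  21. (!y8 || y9) — !y8 is true.
  22. (!y9 || y8) — !y9 is true.

y1=F, y2=F, y3=T, y4=T, y5=F, y6=T, y7=F, y8=F, y9=F, y10=T, y11=T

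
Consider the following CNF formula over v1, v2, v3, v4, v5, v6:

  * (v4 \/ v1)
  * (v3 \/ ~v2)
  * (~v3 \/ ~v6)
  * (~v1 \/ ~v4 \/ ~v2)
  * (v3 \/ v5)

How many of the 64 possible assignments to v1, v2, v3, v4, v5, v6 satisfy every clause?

16

Case analysis on v3 and v1:
  v3=1, v1=1: v5 free; 3 ways for (v2,v4,v6) × 2^1 = 6.
  v3=1, v1=0: remaining (v2,v4,v5,v6) ∈ {(0,1,0,0); (0,1,1,0); (1,1,0,0); (1,1,1,0)} — 4.
  v3=0, v1=1: remaining (v2,v4,v5,v6) ∈ {(0,0,1,0); (0,0,1,1); (0,1,1,0); (0,1,1,1)} — 4.
  v3=0, v1=0: remaining (v2,v4,v5,v6) ∈ {(0,1,1,0); (0,1,1,1)} — 2.
Total: 6 + 4 + 4 + 2 = 16.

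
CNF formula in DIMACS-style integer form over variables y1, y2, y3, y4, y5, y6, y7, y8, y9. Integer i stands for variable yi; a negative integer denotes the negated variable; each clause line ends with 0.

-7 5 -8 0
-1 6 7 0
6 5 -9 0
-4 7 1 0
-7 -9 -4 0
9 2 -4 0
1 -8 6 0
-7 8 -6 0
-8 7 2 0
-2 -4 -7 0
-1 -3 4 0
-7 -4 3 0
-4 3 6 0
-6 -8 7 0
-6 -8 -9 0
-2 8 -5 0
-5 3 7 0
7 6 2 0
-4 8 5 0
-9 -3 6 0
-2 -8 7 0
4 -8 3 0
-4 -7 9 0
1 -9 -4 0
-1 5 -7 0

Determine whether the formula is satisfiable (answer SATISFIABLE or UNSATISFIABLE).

Try y1 = False.
Try y2 = False.
For the remaining variables, y3 = True, y4 = False, y5 = True, y6 = True, y7 = True, y8 = True, y9 = False works.
Every clause has at least one true literal under this assignment.
So y1 = False, y2 = False, y3 = True, y4 = False, y5 = True, y6 = True, y7 = True, y8 = True, y9 = False is a satisfying assignment.

SATISFIABLE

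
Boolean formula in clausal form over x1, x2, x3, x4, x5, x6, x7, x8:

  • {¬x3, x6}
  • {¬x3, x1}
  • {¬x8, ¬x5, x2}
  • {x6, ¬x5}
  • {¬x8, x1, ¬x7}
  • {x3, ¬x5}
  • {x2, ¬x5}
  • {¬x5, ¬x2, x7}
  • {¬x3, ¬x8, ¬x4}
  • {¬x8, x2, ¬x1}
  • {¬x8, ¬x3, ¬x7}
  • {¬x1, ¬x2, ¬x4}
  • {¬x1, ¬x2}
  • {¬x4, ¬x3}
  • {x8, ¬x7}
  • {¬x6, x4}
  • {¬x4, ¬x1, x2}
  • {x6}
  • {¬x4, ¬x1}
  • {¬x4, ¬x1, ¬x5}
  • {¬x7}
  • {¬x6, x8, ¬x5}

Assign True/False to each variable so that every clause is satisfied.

x1 = False, x2 = False, x3 = False, x4 = True, x5 = False, x6 = True, x7 = False, x8 = False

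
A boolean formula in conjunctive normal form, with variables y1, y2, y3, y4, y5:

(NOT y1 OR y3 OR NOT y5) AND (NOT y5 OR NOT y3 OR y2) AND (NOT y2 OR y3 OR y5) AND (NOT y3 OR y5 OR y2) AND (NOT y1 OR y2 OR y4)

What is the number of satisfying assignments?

15

Case analysis on y2 and y3:
  y2=T, y3=T: y1, y4, y5 free → 2^3 = 8.
  y2=T, y3=F: remaining (y1,y4,y5) ∈ {(F,F,T); (F,T,T)} — 2.
  y2=F, y3=T: a clause becomes empty — 0.
  y2=F, y3=F: 5 of the 8 assignments to (y1,y4,y5) work.
Total: 8 + 2 + 0 + 5 = 15.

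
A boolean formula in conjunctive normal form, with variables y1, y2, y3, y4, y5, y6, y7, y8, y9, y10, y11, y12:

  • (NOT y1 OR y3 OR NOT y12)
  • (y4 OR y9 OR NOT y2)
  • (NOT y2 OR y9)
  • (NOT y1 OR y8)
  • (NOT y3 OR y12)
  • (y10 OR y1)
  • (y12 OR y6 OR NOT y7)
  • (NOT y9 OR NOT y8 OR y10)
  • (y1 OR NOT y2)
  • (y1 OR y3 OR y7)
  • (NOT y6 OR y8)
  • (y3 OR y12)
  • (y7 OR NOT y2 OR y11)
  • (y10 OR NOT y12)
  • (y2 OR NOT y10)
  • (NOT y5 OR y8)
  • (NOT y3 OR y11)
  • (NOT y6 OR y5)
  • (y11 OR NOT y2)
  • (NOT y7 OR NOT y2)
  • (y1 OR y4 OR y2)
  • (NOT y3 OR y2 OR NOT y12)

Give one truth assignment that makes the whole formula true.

y1=T  y2=T  y3=T  y4=T  y5=T  y6=T  y7=F  y8=T  y9=T  y10=T  y11=T  y12=T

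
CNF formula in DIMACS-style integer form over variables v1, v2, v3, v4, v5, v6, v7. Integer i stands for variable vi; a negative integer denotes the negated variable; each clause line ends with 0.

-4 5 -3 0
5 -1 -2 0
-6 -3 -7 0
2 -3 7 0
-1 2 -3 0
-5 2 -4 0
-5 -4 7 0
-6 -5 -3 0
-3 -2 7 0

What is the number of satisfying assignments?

Split on v3, then v2.
  v3=T, v2=T: 5 of the 32 assignments to (v1,v4,v5,v6,v7) work.
  v3=T, v2=F: remaining (v1,v4,v5,v6,v7) ∈ {(F,F,F,F,T); (F,F,T,F,T)} — 2.
  v3=F, v2=T: v6 free; 10 ways for (v1,v4,v5,v7) × 2^1 = 20.
  v3=F, v2=F: v1, v6, v7 free; 3 ways for (v4,v5) × 2^3 = 24.
Total: 5 + 2 + 20 + 24 = 51.

51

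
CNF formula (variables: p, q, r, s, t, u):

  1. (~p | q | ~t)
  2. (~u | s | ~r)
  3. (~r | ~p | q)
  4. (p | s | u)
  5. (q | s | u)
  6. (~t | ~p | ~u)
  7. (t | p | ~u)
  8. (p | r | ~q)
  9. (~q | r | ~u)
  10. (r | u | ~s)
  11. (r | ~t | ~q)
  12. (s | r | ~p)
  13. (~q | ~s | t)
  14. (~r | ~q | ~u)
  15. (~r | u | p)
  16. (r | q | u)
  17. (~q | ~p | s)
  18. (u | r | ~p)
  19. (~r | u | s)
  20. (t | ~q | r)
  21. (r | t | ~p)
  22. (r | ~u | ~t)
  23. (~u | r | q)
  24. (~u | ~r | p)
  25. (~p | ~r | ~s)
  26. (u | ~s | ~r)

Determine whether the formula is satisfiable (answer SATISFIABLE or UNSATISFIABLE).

r = True:
  u = True:
    propagation gives s=True, q=False, p=False; an empty clause results — contradiction.
  u = False:
    propagation gives p=True, q=True, s=True; an empty clause results — contradiction.
r = False:
  q = True:
    propagation gives p=True, u=False; an empty clause results — contradiction.
  q = False:
    propagation gives u=True; an empty clause results — contradiction.
Every branch closes, so no satisfying assignment exists.

UNSATISFIABLE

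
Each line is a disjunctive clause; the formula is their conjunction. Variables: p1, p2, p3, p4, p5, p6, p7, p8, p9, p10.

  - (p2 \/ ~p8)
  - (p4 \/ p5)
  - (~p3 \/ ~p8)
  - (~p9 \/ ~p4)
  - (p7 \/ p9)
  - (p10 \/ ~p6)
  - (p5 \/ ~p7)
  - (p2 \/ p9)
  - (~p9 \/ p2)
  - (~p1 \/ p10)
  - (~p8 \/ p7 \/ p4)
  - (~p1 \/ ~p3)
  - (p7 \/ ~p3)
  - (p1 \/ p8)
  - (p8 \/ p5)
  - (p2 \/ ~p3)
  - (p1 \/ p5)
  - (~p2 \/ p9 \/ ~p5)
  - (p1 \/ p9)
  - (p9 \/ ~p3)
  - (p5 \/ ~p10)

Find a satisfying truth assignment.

Pure literal: p3 appears only negated; assign p3 = False.
Branch on p1: take p1 = False.
  then p8 is forced to True.
  then p2 is forced to True.
  then p5 is forced to True.
  then p9 is forced to True.
  then p4 is forced to False.
  then p7 is forced to True.
The remaining clauses are satisfied by p6 = True, p10 = True.
Every clause has at least one true literal under this assignment.

p1=0, p2=1, p3=0, p4=0, p5=1, p6=1, p7=1, p8=1, p9=1, p10=1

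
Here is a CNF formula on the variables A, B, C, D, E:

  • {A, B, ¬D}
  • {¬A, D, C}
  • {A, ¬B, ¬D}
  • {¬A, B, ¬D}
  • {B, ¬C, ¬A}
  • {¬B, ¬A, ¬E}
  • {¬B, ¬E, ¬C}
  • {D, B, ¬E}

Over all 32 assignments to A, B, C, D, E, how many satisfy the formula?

8

Case analysis on B and A:
  B=1, A=1: remaining (C,D,E) ∈ {(0,1,0); (1,0,0); (1,1,0)} — 3.
  B=1, A=0: remaining (C,D,E) ∈ {(0,0,0); (0,0,1); (1,0,0)} — 3.
  B=0, A=1: a clause becomes empty — 0.
  B=0, A=0: remaining (C,D,E) ∈ {(0,0,0); (1,0,0)} — 2.
Total: 3 + 3 + 0 + 2 = 8.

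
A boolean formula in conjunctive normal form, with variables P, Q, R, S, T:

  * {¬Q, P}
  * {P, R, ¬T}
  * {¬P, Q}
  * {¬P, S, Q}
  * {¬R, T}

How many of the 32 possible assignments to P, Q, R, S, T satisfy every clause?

10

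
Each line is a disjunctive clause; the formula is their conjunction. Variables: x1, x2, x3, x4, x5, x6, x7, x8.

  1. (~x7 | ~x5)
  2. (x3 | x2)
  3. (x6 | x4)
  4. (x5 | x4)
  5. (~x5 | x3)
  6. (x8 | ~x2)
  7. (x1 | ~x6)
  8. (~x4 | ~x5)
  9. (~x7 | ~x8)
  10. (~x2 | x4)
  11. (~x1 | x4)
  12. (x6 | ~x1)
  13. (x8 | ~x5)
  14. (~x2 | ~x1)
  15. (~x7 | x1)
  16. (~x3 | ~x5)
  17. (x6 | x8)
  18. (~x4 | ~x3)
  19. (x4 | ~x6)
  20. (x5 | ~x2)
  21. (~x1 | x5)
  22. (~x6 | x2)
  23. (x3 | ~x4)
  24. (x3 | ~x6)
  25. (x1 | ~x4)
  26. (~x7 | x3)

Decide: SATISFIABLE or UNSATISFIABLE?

x4 = True:
  propagation gives x5=False, x3=False; an empty clause results — contradiction.
x4 = False:
  propagation gives x6=True; an empty clause results — contradiction.
Every branch closes, so no satisfying assignment exists.

UNSATISFIABLE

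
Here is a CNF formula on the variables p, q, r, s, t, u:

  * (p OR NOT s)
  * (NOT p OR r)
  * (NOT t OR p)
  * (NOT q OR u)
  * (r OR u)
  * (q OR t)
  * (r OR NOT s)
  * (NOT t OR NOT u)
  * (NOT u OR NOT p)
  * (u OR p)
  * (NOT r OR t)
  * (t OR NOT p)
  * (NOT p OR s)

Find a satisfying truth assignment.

p=False  q=True  r=False  s=False  t=False  u=True

Check each clause:
  1. (p OR NOT s) — NOT s is true.
  2. (NOT p OR r) — NOT p is true.
  3. (p OR NOT t) — NOT t is true.
  4. (u OR NOT q) — u is true.
  5. (r OR u) — u is true.
  6. (q OR t) — q is true.
  7. (r OR NOT s) — NOT s is true.
  8. (NOT u OR NOT t) — NOT t is true.
  9. (NOT u OR NOT p) — NOT p is true.
  10. (p OR u) — u is true.
  11. (NOT r OR t) — NOT r is true.
  12. (t OR NOT p) — NOT p is true.
  13. (s OR NOT p) — NOT p is true.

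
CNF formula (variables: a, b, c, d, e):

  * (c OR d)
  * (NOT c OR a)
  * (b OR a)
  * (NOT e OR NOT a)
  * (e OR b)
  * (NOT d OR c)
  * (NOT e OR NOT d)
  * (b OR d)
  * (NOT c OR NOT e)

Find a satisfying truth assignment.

a = 1  b = 1  c = 1  d = 1  e = 0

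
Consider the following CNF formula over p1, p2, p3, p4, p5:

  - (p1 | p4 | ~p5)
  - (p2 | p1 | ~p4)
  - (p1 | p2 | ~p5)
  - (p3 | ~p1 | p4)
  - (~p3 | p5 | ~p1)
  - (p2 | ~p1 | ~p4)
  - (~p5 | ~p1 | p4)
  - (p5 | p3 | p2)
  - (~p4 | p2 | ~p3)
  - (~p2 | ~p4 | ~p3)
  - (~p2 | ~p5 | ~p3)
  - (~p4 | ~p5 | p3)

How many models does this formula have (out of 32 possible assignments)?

The models are:
  p1=F p2=F p3=T p4=F p5=F
  p1=F p2=T p3=F p4=F p5=F
  p1=F p2=T p3=F p4=T p5=F
  p1=F p2=T p3=T p4=F p5=F
  p1=T p2=T p3=F p4=T p5=F
Count: 5.

5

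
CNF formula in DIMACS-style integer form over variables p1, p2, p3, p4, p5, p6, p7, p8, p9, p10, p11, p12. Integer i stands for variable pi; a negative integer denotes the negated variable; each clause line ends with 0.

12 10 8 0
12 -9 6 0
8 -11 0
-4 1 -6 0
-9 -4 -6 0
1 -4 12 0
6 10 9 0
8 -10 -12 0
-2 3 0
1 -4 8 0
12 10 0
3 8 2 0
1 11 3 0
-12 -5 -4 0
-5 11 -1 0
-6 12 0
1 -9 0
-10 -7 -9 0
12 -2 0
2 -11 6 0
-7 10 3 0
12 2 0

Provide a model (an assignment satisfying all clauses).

p1=1, p2=0, p3=0, p4=0, p5=0, p6=1, p7=0, p8=1, p9=0, p10=1, p11=1, p12=1

Check each clause:
  1. (p8 || p12 || p10) — p8 is true.
  2. (p6 || p12 || !p9) — p12 is true.
  3. (!p11 || p8) — p8 is true.
  4. (p1 || !p6 || !p4) — p1 is true.
  5. (!p9 || !p6 || !p4) — !p4 is true.
  6. (!p4 || p1 || p12) — p1 is true.
  7. (p10 || p6 || p9) — p10 is true.
  8. (!p10 || !p12 || p8) — p8 is true.
  9. (!p2 || p3) — !p2 is true.
  10. (!p4 || p8 || p1) — p8 is true.
  11. (p10 || p12) — p10 is true.
  12. (p8 || p2 || p3) — p8 is true.
  13. (p11 || p1 || p3) — p11 is true.
  14. (!p4 || !p5 || !p12) — !p5 is true.
  15. (!p5 || !p1 || p11) — p11 is true.
  16. (!p6 || p12) — p12 is true.
  17. (p1 || !p9) — p1 is true.
  18. (!p10 || !p9 || !p7) — !p7 is true.
  19. (!p2 || p12) — p12 is true.
  20. (!p11 || p2 || p6) — p6 is true.
  21. (p3 || p10 || !p7) — !p7 is true.
  22. (p12 || p2) — p12 is true.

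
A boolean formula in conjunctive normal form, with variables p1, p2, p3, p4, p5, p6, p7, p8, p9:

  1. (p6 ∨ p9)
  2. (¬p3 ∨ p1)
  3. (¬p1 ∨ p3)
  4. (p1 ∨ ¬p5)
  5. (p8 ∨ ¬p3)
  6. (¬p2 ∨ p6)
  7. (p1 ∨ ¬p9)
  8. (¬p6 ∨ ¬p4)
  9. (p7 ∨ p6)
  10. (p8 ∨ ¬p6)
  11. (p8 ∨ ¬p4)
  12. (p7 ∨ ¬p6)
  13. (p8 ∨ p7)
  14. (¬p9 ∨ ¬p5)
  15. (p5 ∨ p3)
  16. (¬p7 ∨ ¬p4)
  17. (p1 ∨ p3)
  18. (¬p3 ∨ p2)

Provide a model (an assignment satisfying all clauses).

p1=True  p2=True  p3=True  p4=False  p5=True  p6=True  p7=True  p8=True  p9=False

p4 occurs only negated in the remaining clauses — set p4 = False.
Pure literal: p8 appears only positively; assign p8 = True.
Try p1 = True.
  then p3 is forced to True.
  then p2 is forced to True.
  then p6 is forced to True.
  then p7 is forced to True.
The remaining clauses are satisfied by p5 = True, p9 = False.
Every clause has at least one true literal under this assignment.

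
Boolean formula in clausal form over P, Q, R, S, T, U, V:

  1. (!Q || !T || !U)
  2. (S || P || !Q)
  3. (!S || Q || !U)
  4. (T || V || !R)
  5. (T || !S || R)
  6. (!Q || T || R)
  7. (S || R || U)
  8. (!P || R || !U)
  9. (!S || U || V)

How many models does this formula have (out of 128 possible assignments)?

Split on R, then S.
  R=1, S=1: P free; 5 ways for (Q,T,U,V) × 2^1 = 10.
  R=1, S=0: 16 of the 32 assignments to (P,Q,T,U,V) work.
  R=0, S=1: remaining (P,Q,T,U,V) ∈ {(0,0,1,0,1); (0,1,1,0,1); (1,0,1,0,1); (1,1,1,0,1)} — 4.
  R=0, S=0: remaining (P,Q,T,U,V) ∈ {(0,0,0,1,0); (0,0,0,1,1); (0,0,1,1,0); (0,0,1,1,1)} — 4.
Total: 10 + 16 + 4 + 4 = 34.

34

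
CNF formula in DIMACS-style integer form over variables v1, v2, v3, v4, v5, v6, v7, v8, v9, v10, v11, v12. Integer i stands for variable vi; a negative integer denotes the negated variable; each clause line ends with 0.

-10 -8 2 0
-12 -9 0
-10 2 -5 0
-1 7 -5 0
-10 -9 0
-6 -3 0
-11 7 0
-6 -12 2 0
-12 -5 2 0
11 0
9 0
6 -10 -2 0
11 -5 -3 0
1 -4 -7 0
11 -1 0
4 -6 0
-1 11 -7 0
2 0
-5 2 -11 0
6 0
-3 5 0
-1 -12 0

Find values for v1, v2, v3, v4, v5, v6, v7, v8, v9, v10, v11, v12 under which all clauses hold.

v1=T, v2=T, v3=F, v4=T, v5=T, v6=T, v7=T, v8=T, v9=T, v10=F, v11=T, v12=F

Check each clause:
  1. (¬v10 ∨ ¬v8 ∨ v2) — v2 is true.
  2. (¬v12 ∨ ¬v9) — ¬v12 is true.
  3. (¬v10 ∨ ¬v5 ∨ v2) — v2 is true.
  4. (v7 ∨ ¬v1 ∨ ¬v5) — v7 is true.
  5. (¬v10 ∨ ¬v9) — ¬v10 is true.
  6. (¬v3 ∨ ¬v6) — ¬v3 is true.
  7. (v7 ∨ ¬v11) — v7 is true.
  8. (¬v6 ∨ ¬v12 ∨ v2) — v2 is true.
  9. (v2 ∨ ¬v12 ∨ ¬v5) — v2 is true.
  10. (v11) — v11 is true.
  11. (v9) — v9 is true.
  12. (v6 ∨ ¬v10 ∨ ¬v2) — v6 is true.
  13. (v11 ∨ ¬v3 ∨ ¬v5) — v11 is true.
  14. (v1 ∨ ¬v4 ∨ ¬v7) — v1 is true.
  15. (¬v1 ∨ v11) — v11 is true.
  16. (¬v6 ∨ v4) — v4 is true.
  17. (¬v7 ∨ v11 ∨ ¬v1) — v11 is true.
  18. (v2) — v2 is true.
  19. (¬v5 ∨ ¬v11 ∨ v2) — v2 is true.
  20. (v6) — v6 is true.
  21. (v5 ∨ ¬v3) — ¬v3 is true.
  22. (¬v1 ∨ ¬v12) — ¬v12 is true.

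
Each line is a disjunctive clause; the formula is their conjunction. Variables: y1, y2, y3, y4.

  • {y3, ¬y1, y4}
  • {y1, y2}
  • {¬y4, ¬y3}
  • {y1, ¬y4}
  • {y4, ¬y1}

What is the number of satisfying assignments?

Satisfying assignments:
  y1=F y2=T y3=F y4=F
  y1=F y2=T y3=T y4=F
  y1=T y2=F y3=F y4=T
  y1=T y2=T y3=F y4=T
Count: 4.

4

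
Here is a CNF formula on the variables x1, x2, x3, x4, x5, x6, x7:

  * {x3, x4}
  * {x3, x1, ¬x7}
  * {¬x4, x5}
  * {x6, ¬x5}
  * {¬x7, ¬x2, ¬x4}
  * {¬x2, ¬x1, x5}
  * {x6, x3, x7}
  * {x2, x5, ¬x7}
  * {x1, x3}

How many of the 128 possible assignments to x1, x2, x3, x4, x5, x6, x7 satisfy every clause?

25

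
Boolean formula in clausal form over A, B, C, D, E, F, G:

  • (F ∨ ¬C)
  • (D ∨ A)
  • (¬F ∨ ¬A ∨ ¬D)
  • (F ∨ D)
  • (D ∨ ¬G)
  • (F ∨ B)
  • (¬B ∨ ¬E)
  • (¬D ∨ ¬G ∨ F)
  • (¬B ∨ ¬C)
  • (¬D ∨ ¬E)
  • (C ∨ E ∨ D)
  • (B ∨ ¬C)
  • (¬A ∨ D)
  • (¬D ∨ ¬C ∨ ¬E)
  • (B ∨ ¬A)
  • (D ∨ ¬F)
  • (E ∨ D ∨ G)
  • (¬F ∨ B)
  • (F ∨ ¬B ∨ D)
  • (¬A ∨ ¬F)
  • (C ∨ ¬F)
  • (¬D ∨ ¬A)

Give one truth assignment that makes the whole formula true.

Set A = False and propagate.
  then D is forced to True.
  then E is forced to False.
Try B = True.
  then C is forced to False.
  then F is forced to False.
  then G is forced to False.
Check each clause:
  1. (F ∨ ¬C) — ¬C is true.
  2. (D ∨ A) — D is true.
  3. (¬F ∨ ¬D ∨ ¬A) — ¬F is true.
  4. (D ∨ F) — D is true.
  5. (D ∨ ¬G) — ¬G is true.
  6. (F ∨ B) — B is true.
  7. (¬E ∨ ¬B) — ¬E is true.
  8. (¬G ∨ F ∨ ¬D) — ¬G is true.
  9. (¬B ∨ ¬C) — ¬C is true.
  10. (¬E ∨ ¬D) — ¬E is true.
  11. (D ∨ E ∨ C) — D is true.
  12. (¬C ∨ B) — B is true.
  13. (D ∨ ¬A) — D is true.
  14. (¬D ∨ ¬C ∨ ¬E) — ¬E is true.
  15. (B ∨ ¬A) — B is true.
  16. (¬F ∨ D) — ¬F is true.
  17. (E ∨ D ∨ G) — D is true.
  18. (¬F ∨ B) — B is true.
  19. (D ∨ F ∨ ¬B) — D is true.
  20. (¬A ∨ ¬F) — ¬F is true.
  21. (C ∨ ¬F) — ¬F is true.
  22. (¬A ∨ ¬D) — ¬A is true.

A=F, B=T, C=F, D=T, E=F, F=F, G=F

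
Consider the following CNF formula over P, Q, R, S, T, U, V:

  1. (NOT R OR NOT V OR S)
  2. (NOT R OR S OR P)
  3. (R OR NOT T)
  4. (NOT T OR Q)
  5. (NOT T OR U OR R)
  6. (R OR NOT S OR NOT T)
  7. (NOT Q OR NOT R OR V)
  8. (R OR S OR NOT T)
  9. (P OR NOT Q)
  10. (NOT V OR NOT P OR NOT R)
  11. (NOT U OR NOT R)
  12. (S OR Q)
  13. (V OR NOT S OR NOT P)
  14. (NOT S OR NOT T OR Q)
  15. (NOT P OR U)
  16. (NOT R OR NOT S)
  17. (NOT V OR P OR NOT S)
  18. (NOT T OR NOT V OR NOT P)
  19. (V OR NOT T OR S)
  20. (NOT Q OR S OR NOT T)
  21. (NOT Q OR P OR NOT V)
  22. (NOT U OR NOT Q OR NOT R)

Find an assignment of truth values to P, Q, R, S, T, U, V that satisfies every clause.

P=T, Q=F, R=F, S=T, T=F, U=T, V=T

T occurs only negated in the remaining clauses — set T = False.
Try P = True.
  then U is forced to True.
  then R is forced to False.
Set Q = False and propagate.
  then S is forced to True.
  then V is forced to True.
Check each clause:
  1. (S OR NOT V OR NOT R) — S is true.
  2. (NOT R OR P OR S) — P is true.
  3. (NOT T OR R) — NOT T is true.
  4. (Q OR NOT T) — NOT T is true.
  5. (R OR NOT T OR U) — U is true.
  6. (NOT T OR NOT S OR R) — NOT T is true.
  7. (V OR NOT R OR NOT Q) — NOT R is true.
  8. (R OR S OR NOT T) — S is true.
  9. (NOT Q OR P) — P is true.
  10. (NOT P OR NOT V OR NOT R) — NOT R is true.
  11. (NOT U OR NOT R) — NOT R is true.
  12. (S OR Q) — S is true.
  13. (V OR NOT S OR NOT P) — V is true.
  14. (NOT S OR NOT T OR Q) — NOT T is true.
  15. (NOT P OR U) — U is true.
  16. (NOT R OR NOT S) — NOT R is true.
  17. (P OR NOT V OR NOT S) — P is true.
  18. (NOT V OR NOT T OR NOT P) — NOT T is true.
  19. (V OR S OR NOT T) — NOT T is true.
  20. (NOT Q OR S OR NOT T) — NOT T is true.
  21. (NOT Q OR P OR NOT V) — NOT Q is true.
  22. (NOT Q OR NOT U OR NOT R) — NOT R is true.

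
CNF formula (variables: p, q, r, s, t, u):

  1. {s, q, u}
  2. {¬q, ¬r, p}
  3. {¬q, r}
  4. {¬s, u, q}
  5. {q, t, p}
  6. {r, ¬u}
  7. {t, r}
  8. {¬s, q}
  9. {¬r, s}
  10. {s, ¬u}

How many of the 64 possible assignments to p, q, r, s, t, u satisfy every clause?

4

Satisfying assignments:
  p=T q=T r=T s=T t=F u=F
  p=T q=T r=T s=T t=F u=T
  p=T q=T r=T s=T t=T u=F
  p=T q=T r=T s=T t=T u=T
That's 4 in total.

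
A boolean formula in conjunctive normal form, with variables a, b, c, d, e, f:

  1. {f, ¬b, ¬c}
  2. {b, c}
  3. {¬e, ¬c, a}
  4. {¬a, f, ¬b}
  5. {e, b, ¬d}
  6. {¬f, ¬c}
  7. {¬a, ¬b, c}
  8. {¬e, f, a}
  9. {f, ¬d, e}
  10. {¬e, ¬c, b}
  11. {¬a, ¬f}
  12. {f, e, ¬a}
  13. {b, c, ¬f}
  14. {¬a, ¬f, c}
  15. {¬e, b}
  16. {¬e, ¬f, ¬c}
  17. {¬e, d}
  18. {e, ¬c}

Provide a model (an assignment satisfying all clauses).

a=F, b=T, c=F, d=T, e=T, f=T

Branch on a: take a = False.
Branch on b: take b = True.
Set c = False and propagate.
The remaining clauses are satisfied by d = True, e = True, f = True.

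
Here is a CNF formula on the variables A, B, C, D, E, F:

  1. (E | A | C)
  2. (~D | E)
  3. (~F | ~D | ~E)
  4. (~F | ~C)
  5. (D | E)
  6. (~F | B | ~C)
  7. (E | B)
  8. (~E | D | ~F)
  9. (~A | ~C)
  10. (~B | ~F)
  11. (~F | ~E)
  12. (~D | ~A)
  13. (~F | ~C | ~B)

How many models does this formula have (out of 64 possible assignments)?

10

Case analysis on E and F:
  E=1, F=1: a clause becomes empty — 0.
  E=1, F=0: B free; 5 ways for (A,C,D) × 2^1 = 10.
  E=0, F=1: a clause becomes empty — 0.
  E=0, F=0: a clause becomes empty — 0.
Total: 0 + 10 + 0 + 0 = 10.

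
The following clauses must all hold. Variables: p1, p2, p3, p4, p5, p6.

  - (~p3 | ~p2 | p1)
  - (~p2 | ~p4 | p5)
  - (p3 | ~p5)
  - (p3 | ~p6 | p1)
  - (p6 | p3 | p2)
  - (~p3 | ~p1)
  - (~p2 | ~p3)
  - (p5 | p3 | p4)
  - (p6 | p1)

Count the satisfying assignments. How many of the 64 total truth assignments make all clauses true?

5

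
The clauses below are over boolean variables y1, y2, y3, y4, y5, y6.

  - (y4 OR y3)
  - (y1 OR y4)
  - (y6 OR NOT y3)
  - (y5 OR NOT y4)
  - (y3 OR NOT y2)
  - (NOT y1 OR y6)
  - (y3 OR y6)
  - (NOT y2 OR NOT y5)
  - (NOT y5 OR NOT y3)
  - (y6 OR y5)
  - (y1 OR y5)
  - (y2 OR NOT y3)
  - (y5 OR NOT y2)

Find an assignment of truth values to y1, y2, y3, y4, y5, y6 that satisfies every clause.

y1 = T, y2 = F, y3 = F, y4 = T, y5 = T, y6 = T

Check each clause:
  1. (y4 OR y3) — y4 is true.
  2. (y4 OR y1) — y1 is true.
  3. (NOT y3 OR y6) — NOT y3 is true.
  4. (NOT y4 OR y5) — y5 is true.
  5. (NOT y2 OR y3) — NOT y2 is true.
  6. (NOT y1 OR y6) — y6 is true.
  7. (y3 OR y6) — y6 is true.
  8. (NOT y5 OR NOT y2) — NOT y2 is true.
  9. (NOT y5 OR NOT y3) — NOT y3 is true.
  10. (y5 OR y6) — y5 is true.
  11. (y1 OR y5) — y1 is true.
  12. (y2 OR NOT y3) — NOT y3 is true.
  13. (y5 OR NOT y2) — y5 is true.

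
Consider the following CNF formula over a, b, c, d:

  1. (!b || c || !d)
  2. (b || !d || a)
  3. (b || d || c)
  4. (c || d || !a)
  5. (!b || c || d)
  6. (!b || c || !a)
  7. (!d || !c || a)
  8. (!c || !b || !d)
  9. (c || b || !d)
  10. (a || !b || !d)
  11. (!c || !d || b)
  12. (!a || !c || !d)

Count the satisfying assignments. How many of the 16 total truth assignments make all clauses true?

4

Satisfying assignments:
  a=F b=F c=T d=F
  a=F b=T c=T d=F
  a=T b=F c=T d=F
  a=T b=T c=T d=F
That's 4 in total.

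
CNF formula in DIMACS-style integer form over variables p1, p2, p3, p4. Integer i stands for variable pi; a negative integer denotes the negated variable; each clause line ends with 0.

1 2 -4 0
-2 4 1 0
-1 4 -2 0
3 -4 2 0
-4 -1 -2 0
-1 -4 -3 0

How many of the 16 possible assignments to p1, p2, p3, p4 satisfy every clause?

6

The models are:
  p1=0 p2=0 p3=0 p4=0
  p1=0 p2=0 p3=1 p4=0
  p1=0 p2=1 p3=0 p4=1
  p1=0 p2=1 p3=1 p4=1
  p1=1 p2=0 p3=0 p4=0
  p1=1 p2=0 p3=1 p4=0
That's 6 in total.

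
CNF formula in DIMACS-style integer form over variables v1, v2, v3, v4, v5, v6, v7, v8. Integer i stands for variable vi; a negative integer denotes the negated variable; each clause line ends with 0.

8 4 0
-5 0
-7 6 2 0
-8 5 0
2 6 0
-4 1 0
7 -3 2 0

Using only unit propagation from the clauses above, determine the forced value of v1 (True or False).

(~v5) stands alone — v5 = False.
(~v8 | v5) with v5 = False leaves only ~v8, so v8 = False.
(v8 | v4): since v8 = False, the clause reduces to (v4). v4 = True.
From (~v4 | v1) and v4 = True: v1 = True.

True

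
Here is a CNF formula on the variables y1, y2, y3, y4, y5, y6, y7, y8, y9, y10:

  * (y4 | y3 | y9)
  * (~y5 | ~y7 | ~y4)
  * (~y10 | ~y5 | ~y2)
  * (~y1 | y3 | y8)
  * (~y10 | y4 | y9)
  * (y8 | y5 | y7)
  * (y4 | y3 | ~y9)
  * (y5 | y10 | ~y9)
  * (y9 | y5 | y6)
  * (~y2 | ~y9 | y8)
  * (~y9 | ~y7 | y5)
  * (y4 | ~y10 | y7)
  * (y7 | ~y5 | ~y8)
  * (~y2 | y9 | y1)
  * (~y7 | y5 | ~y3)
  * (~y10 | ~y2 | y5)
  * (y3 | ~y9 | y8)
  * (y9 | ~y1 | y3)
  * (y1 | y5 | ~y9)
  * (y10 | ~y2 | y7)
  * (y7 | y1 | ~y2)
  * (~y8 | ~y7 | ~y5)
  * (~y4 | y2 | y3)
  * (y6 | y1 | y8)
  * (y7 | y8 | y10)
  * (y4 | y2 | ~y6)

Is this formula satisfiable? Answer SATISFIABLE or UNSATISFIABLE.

SATISFIABLE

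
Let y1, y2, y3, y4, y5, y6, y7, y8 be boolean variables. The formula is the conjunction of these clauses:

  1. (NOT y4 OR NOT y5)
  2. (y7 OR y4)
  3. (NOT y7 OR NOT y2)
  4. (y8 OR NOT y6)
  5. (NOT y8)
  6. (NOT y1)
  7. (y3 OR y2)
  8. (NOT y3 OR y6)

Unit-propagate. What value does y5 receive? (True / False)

(NOT y8) stands alone — y8 = False.
(y8 OR NOT y6) with y8 = False leaves only NOT y6, so y6 = False.
Unit clause (NOT y1) sets y1 = False.
(y6 OR NOT y3) with y6 = False leaves only NOT y3, so y3 = False.
(y2 OR y3): since y3 = False, the clause reduces to (y2). y2 = True.
In (NOT y7 OR NOT y2), NOT y2 is now false; NOT y7 must hold, so y7 = False.
In (y7 OR y4), y7 is now false; y4 must hold, so y4 = True.
(NOT y5 OR NOT y4): since y4 = True, the clause reduces to (NOT y5). y5 = False.

False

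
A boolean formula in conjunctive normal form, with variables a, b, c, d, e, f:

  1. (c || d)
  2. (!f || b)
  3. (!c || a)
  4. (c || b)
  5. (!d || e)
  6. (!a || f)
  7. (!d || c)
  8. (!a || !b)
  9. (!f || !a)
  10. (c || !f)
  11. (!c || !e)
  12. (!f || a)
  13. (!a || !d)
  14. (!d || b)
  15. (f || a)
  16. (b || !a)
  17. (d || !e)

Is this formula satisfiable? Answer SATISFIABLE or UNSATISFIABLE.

a = True:
  propagation gives f=True; an empty clause results — contradiction.
a = False:
  propagation gives c=False, d=True; an empty clause results — contradiction.
Every branch closes, so no satisfying assignment exists.

UNSATISFIABLE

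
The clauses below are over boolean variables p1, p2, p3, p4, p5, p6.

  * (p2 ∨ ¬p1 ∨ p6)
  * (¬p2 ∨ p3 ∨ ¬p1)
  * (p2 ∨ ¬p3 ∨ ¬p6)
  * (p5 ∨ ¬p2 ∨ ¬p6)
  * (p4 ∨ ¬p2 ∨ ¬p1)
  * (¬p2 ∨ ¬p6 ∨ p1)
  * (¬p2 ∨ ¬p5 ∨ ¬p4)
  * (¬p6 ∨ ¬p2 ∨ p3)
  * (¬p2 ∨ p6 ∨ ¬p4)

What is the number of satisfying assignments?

Case analysis on p2 and p6:
  p2=T, p6=T: a clause becomes empty — 0.
  p2=T, p6=F: remaining (p1,p3,p4,p5) ∈ {(F,F,F,F); (F,F,F,T); (F,T,F,F); (F,T,F,T)} — 4.
  p2=F, p6=T: forces p3=F; p1, p4, p5 free → 2^3 = 8.
  p2=F, p6=F: forces p1=F; p3, p4, p5 free → 2^3 = 8.
Total: 0 + 4 + 8 + 8 = 20.

20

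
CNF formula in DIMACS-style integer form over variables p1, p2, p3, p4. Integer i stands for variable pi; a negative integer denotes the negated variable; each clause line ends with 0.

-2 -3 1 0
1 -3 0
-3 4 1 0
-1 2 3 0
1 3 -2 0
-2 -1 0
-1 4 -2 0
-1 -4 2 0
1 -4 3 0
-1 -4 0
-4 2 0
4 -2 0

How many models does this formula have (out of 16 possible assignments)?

The models are:
  p1=0 p2=0 p3=0 p4=0
  p1=1 p2=0 p3=1 p4=0
That's 2 in total.

2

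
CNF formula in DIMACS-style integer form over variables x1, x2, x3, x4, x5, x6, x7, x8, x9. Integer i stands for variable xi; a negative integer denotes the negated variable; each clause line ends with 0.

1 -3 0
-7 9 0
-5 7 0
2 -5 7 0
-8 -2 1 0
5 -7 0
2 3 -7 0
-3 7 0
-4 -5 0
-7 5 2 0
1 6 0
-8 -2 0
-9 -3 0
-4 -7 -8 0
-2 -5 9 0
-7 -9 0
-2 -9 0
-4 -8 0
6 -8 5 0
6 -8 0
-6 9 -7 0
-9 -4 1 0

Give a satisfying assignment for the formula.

x1=True, x2=False, x3=False, x4=False, x5=False, x6=True, x7=False, x8=False, x9=True

Check each clause:
  1. {¬x3, x1} — x1 is true.
  2. {x9, ¬x7} — ¬x7 is true.
  3. {x7, ¬x5} — ¬x5 is true.
  4. {x7, x2, ¬x5} — ¬x5 is true.
  5. {¬x2, x1, ¬x8} — ¬x8 is true.
  6. {¬x7, x5} — ¬x7 is true.
  7. {x2, ¬x7, x3} — ¬x7 is true.
  8. {x7, ¬x3} — ¬x3 is true.
  9. {¬x4, ¬x5} — ¬x5 is true.
  10. {x5, x2, ¬x7} — ¬x7 is true.
  11. {x1, x6} — x1 is true.
  12. {¬x8, ¬x2} — ¬x8 is true.
  13. {¬x9, ¬x3} — ¬x3 is true.
  14. {¬x8, ¬x4, ¬x7} — ¬x8 is true.
  15. {¬x2, x9, ¬x5} — x9 is true.
  16. {¬x9, ¬x7} — ¬x7 is true.
  17. {¬x9, ¬x2} — ¬x2 is true.
  18. {¬x4, ¬x8} — ¬x8 is true.
  19. {x5, x6, ¬x8} — ¬x8 is true.
  20. {x6, ¬x8} — ¬x8 is true.
  21. {x9, ¬x7, ¬x6} — x9 is true.
  22. {¬x4, ¬x9, x1} — x1 is true.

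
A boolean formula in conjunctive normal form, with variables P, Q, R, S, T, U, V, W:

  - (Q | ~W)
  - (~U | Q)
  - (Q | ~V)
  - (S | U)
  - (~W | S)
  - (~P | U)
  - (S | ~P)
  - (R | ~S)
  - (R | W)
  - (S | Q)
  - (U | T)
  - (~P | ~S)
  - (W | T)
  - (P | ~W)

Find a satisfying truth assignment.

P=0, Q=1, R=1, S=1, T=1, U=0, V=1, W=0

Check each clause:
  1. (~W | Q) — ~W is true.
  2. (~U | Q) — ~U is true.
  3. (Q | ~V) — Q is true.
  4. (S | U) — S is true.
  5. (~W | S) — ~W is true.
  6. (U | ~P) — ~P is true.
  7. (S | ~P) — S is true.
  8. (~S | R) — R is true.
  9. (W | R) — R is true.
  10. (Q | S) — Q is true.
  11. (U | T) — T is true.
  12. (~S | ~P) — ~P is true.
  13. (T | W) — T is true.
  14. (P | ~W) — ~W is true.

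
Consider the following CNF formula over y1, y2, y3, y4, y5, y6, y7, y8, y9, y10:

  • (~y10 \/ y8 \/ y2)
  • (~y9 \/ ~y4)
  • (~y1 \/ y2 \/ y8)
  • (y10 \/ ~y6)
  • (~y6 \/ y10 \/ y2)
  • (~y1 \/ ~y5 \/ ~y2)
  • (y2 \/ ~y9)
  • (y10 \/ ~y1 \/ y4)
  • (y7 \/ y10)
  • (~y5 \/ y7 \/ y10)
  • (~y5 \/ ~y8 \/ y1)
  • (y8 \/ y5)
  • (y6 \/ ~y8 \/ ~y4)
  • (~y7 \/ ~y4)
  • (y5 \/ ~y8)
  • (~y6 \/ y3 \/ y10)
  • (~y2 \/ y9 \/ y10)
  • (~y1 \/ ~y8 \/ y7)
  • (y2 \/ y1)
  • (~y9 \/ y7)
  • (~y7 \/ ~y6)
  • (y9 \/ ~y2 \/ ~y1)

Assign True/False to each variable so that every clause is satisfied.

y1=False, y2=True, y3=False, y4=False, y5=True, y6=False, y7=True, y8=False, y9=True, y10=True

Set y1 = False and propagate.
  then y2 is forced to True.
For the remaining variables, y3 = False, y4 = False, y5 = True, y6 = False, y7 = True, y8 = False, y9 = True, y10 = True works.
Every clause has at least one true literal under this assignment.
Check each clause:
  1. (~y10 \/ y2 \/ y8) — y2 is true.
  2. (~y4 \/ ~y9) — ~y4 is true.
  3. (y8 \/ y2 \/ ~y1) — y2 is true.
  4. (y10 \/ ~y6) — y10 is true.
  5. (y10 \/ y2 \/ ~y6) — y10 is true.
  6. (~y2 \/ ~y1 \/ ~y5) — ~y1 is true.
  7. (~y9 \/ y2) — y2 is true.
  8. (~y1 \/ y10 \/ y4) — y10 is true.
  9. (y7 \/ y10) — y10 is true.
  10. (y7 \/ y10 \/ ~y5) — y10 is true.
  11. (~y5 \/ y1 \/ ~y8) — ~y8 is true.
  12. (y5 \/ y8) — y5 is true.
  13. (~y8 \/ y6 \/ ~y4) — ~y8 is true.
  14. (~y7 \/ ~y4) — ~y4 is true.
  15. (y5 \/ ~y8) — ~y8 is true.
  16. (y10 \/ ~y6 \/ y3) — ~y6 is true.
  17. (~y2 \/ y10 \/ y9) — y9 is true.
  18. (y7 \/ ~y8 \/ ~y1) — ~y8 is true.
  19. (y2 \/ y1) — y2 is true.
  20. (~y9 \/ y7) — y7 is true.
  21. (~y7 \/ ~y6) — ~y6 is true.
  22. (~y2 \/ y9 \/ ~y1) — y9 is true.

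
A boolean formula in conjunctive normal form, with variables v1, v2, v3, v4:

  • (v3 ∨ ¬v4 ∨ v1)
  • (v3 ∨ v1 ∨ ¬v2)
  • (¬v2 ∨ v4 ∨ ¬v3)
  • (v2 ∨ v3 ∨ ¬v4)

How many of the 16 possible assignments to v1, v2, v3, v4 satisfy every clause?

Split on v3, then v2.
  v3=T, v2=T: remaining (v1,v4) ∈ {(F,T); (T,T)} — 2.
  v3=T, v2=F: remaining (v1,v4) ∈ {(F,F); (F,T); (T,F); (T,T)} — 4.
  v3=F, v2=T: remaining (v1,v4) ∈ {(T,F); (T,T)} — 2.
  v3=F, v2=F: remaining (v1,v4) ∈ {(F,F); (T,F)} — 2.
Total: 2 + 4 + 2 + 2 = 10.

10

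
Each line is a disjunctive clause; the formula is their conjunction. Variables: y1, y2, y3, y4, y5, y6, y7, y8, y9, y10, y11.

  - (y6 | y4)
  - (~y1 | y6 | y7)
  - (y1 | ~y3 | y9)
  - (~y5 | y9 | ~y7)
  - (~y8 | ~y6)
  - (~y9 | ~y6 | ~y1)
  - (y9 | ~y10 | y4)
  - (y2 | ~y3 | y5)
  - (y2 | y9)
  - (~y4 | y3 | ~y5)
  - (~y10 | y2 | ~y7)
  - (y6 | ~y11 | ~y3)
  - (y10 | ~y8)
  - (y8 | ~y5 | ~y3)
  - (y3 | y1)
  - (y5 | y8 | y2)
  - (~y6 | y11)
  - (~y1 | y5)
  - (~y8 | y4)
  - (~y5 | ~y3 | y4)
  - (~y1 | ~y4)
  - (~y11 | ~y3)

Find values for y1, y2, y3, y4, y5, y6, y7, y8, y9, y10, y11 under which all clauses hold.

y1=F  y2=T  y3=T  y4=T  y5=T  y6=F  y7=T  y8=T  y9=T  y10=T  y11=F

Check each clause:
  1. (y4 | y6) — y4 is true.
  2. (~y1 | y6 | y7) — ~y1 is true.
  3. (y1 | y9 | ~y3) — y9 is true.
  4. (~y5 | y9 | ~y7) — y9 is true.
  5. (~y6 | ~y8) — ~y6 is true.
  6. (~y1 | ~y9 | ~y6) — ~y6 is true.
  7. (~y10 | y9 | y4) — y9 is true.
  8. (y5 | ~y3 | y2) — y2 is true.
  9. (y9 | y2) — y9 is true.
  10. (~y5 | ~y4 | y3) — y3 is true.
  11. (y2 | ~y7 | ~y10) — y2 is true.
  12. (~y3 | y6 | ~y11) — ~y11 is true.
  13. (y10 | ~y8) — y10 is true.
  14. (~y5 | y8 | ~y3) — y8 is true.
  15. (y1 | y3) — y3 is true.
  16. (y8 | y2 | y5) — y8 is true.
  17. (y11 | ~y6) — ~y6 is true.
  18. (y5 | ~y1) — y5 is true.
  19. (y4 | ~y8) — y4 is true.
  20. (y4 | ~y3 | ~y5) — y4 is true.
  21. (~y1 | ~y4) — ~y1 is true.
  22. (~y11 | ~y3) — ~y11 is true.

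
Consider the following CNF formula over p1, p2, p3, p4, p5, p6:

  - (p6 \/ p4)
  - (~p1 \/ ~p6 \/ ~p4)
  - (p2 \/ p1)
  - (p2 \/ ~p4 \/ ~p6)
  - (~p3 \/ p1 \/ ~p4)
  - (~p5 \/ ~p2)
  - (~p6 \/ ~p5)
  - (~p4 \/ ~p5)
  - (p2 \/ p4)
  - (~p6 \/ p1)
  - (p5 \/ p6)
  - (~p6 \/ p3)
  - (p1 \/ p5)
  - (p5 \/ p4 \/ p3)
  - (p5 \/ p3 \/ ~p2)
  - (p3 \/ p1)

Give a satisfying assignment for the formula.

Branch on p1: take p1 = True.
Branch on p2: take p2 = True.
  then p5 is forced to False.
  then p6 is forced to True.
  then p4 is forced to False.
  then p3 is forced to True.

p1=True, p2=True, p3=True, p4=False, p5=False, p6=True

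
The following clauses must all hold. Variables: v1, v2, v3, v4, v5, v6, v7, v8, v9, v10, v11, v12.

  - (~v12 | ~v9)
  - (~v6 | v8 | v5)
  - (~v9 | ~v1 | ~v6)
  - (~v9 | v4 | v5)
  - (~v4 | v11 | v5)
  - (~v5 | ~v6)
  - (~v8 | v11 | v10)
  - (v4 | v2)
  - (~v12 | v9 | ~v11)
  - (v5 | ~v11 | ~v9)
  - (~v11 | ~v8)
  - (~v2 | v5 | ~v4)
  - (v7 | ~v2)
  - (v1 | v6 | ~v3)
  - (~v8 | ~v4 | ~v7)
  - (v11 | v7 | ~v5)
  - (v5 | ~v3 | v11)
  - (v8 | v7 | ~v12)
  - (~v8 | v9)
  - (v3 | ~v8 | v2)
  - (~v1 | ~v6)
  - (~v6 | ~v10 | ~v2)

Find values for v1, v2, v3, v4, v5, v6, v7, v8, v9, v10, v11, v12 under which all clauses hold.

v1=T, v2=T, v3=T, v4=F, v5=T, v6=F, v7=T, v8=F, v9=T, v10=T, v11=F, v12=F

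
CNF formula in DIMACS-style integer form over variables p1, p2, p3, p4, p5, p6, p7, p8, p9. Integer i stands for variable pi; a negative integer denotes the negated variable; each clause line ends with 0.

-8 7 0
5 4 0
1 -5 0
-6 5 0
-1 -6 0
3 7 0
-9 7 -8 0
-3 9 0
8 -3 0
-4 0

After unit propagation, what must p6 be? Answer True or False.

False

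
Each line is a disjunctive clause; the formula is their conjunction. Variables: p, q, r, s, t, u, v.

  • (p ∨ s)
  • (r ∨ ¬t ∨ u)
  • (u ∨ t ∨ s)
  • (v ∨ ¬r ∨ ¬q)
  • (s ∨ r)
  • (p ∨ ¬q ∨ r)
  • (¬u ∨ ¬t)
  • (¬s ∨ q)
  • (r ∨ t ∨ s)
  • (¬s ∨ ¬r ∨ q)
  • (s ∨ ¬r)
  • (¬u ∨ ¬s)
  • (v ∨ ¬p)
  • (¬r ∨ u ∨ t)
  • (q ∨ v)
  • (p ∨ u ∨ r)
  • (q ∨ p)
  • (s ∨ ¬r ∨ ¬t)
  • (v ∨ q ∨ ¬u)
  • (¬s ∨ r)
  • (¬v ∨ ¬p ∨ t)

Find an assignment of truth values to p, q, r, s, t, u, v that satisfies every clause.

Branch on p: take p = True.
  then v is forced to True.
  then t is forced to True.
  then u is forced to False.
  then r is forced to True.
  then s is forced to True.
  then q is forced to True.
Check each clause:
  1. (p ∨ s) — p is true.
  2. (r ∨ u ∨ ¬t) — r is true.
  3. (u ∨ t ∨ s) — s is true.
  4. (v ∨ ¬q ∨ ¬r) — v is true.
  5. (r ∨ s) — r is true.
  6. (r ∨ p ∨ ¬q) — p is true.
  7. (¬u ∨ ¬t) — ¬u is true.
  8. (¬s ∨ q) — q is true.
  9. (s ∨ r ∨ t) — r is true.
  10. (q ∨ ¬r ∨ ¬s) — q is true.
  11. (s ∨ ¬r) — s is true.
  12. (¬u ∨ ¬s) — ¬u is true.
  13. (¬p ∨ v) — v is true.
  14. (t ∨ ¬r ∨ u) — t is true.
  15. (q ∨ v) — q is true.
  16. (r ∨ u ∨ p) — p is true.
  17. (q ∨ p) — p is true.
  18. (s ∨ ¬t ∨ ¬r) — s is true.
  19. (¬u ∨ v ∨ q) — q is true.
  20. (r ∨ ¬s) — r is true.
  21. (¬v ∨ ¬p ∨ t) — t is true.

p=T, q=T, r=T, s=T, t=T, u=F, v=T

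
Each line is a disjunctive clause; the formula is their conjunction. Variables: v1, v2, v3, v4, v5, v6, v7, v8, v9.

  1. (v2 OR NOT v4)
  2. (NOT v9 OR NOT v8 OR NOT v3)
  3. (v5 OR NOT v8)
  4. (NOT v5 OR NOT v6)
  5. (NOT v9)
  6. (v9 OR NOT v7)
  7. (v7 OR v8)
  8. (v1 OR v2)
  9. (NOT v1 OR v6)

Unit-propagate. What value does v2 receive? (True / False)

True

(NOT v9) stands alone — v9 = False.
(v9 OR NOT v7) with v9 = False leaves only NOT v7, so v7 = False.
From (v8 OR v7) and v7 = False: v8 = True.
(NOT v8 OR v5): since v8 = True, the clause reduces to (v5). v5 = True.
(NOT v6 OR NOT v5): since v5 = True, the clause reduces to (NOT v6). v6 = False.
(NOT v1 OR v6): since v6 = False, the clause reduces to (NOT v1). v1 = False.
In (v1 OR v2), v1 is now false; v2 must hold, so v2 = True.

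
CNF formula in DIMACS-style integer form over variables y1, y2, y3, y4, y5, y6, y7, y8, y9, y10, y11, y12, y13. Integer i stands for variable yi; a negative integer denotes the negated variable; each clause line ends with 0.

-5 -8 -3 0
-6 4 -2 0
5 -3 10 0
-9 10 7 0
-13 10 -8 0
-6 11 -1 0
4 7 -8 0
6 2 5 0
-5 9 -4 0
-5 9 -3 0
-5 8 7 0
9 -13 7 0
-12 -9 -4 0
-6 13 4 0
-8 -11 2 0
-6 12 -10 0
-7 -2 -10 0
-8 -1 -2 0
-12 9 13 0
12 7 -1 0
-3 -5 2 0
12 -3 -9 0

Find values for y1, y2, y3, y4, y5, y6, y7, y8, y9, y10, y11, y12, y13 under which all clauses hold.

y1=F, y2=T, y3=F, y4=T, y5=T, y6=T, y7=T, y8=T, y9=T, y10=F, y11=T, y12=F, y13=F

Check each clause:
  1. {¬y3, ¬y8, ¬y5} — ¬y3 is true.
  2. {¬y2, y4, ¬y6} — y4 is true.
  3. {¬y3, y10, y5} — ¬y3 is true.
  4. {y10, y7, ¬y9} — y7 is true.
  5. {¬y13, ¬y8, y10} — ¬y13 is true.
  6. {¬y1, y11, ¬y6} — y11 is true.
  7. {¬y8, y4, y7} — y4 is true.
  8. {y5, y2, y6} — y2 is true.
  9. {¬y4, y9, ¬y5} — y9 is true.
  10. {¬y5, ¬y3, y9} — y9 is true.
  11. {¬y5, y8, y7} — y8 is true.
  12. {y7, ¬y13, y9} — y9 is true.
  13. {¬y4, ¬y12, ¬y9} — ¬y12 is true.
  14. {y4, ¬y6, y13} — y4 is true.
  15. {¬y8, ¬y11, y2} — y2 is true.
  16. {¬y10, ¬y6, y12} — ¬y10 is true.
  17. {¬y10, ¬y2, ¬y7} — ¬y10 is true.
  18. {¬y1, ¬y8, ¬y2} — ¬y1 is true.
  19. {¬y12, y9, y13} — y9 is true.
  20. {¬y1, y12, y7} — ¬y1 is true.
  21. {y2, ¬y3, ¬y5} — y2 is true.
  22. {¬y9, ¬y3, y12} — ¬y3 is true.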